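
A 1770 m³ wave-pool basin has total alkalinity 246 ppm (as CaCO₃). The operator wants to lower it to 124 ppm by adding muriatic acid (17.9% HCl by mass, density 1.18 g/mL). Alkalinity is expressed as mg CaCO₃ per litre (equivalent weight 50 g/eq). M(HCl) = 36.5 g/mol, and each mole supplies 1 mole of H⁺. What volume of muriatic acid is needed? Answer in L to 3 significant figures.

746 L

Volume: 1770 m³ = 1,770,000 L.
Alkalinity to neutralize: (246 − 124) = 122 mg/L as CaCO₃ × 1,770,000 L = 215,900 g as CaCO₃.
Equivalents of H⁺ required: 215,900 ÷ 50 g/eq = 4319 eq = 4319 mol HCl.
Mass of HCl: 4319 × 36.5 = 157,600 g.
Mass of 17.9% solution: 157,600 / 0.179 = 880,600 g.
Volume: 880,600 g ÷ 1.18 g/mL = 746,300 mL.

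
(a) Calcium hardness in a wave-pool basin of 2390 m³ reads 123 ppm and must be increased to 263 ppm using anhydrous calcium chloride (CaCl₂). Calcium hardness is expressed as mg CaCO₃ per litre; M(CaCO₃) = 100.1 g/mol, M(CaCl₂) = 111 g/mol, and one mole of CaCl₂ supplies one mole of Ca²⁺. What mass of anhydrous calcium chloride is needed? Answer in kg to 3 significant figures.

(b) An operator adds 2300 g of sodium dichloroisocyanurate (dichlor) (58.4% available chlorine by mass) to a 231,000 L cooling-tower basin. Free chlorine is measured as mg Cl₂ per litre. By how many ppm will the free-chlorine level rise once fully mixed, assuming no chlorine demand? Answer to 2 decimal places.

(a) 371 kg; (b) 5.81 ppm

(a) Volume: 2390 m³ = 2,390,000 L.
(a) Hardness to add: (263 − 123) = 140 mg/L as CaCO₃ × 2,390,000 L = 334,600 g as CaCO₃.
(a) Moles of Ca²⁺ (1 mol Ca²⁺ ≡ 1 mol CaCO₃): 334,600 / 100.1 g/mol = 3343 mol.
(a) Mass of CaCl₂: 3343 × 111 = 371,000 g.

(b) Available chlorine delivered: 2300 g × 0.584 = 1343 g as Cl₂.
(b) Concentration rise: 1343 g / 231,000 L = 5.815 mg/L = 5.81 ppm.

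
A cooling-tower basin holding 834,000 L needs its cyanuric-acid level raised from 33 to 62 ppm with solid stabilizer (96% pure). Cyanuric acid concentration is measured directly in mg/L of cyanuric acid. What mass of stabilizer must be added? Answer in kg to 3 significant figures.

25.2 kg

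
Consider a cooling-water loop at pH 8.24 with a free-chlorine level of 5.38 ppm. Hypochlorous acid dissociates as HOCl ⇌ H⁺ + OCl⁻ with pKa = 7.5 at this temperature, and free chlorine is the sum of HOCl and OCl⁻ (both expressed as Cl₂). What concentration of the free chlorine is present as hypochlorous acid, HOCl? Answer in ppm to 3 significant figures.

0.828 ppm

[OCl⁻]/[HOCl] = 10^(pH − pKa) = 10^(8.24 − 7.5) = 10^0.74 = 5.495.
Fraction as HOCl = 1 / (1 + 5.495) = 0.154.
HOCl = 0.154 × 5.38 ppm = 0.8283 ppm.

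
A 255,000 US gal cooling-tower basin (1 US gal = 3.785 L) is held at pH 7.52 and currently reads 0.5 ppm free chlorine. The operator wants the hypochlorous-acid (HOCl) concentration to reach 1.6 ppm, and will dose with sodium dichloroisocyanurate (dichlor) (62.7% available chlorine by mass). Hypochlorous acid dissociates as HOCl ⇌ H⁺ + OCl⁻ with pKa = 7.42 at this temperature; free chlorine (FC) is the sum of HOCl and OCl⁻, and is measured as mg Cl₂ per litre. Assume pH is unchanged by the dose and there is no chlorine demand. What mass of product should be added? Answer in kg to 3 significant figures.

Volume: 255,000 US gal × 3.785 L/gal = 965,175 L.
[OCl⁻]/[HOCl] = 10^(pH − pKa) = 10^(7.52 − 7.42) = 1.259; fraction as HOCl = 1/(1 + 1.259) = 0.4427.
Free chlorine required for 1.6 ppm HOCl: 1.6 / 0.4427 = 3.614 ppm.
FC to add: 3.614 − 0.5 = 3.114 mg/L as Cl₂.
Cl₂ equivalent: 3.114 mg/L × 965,175 L = 3006 g.
Product at 62.7% available Cl: 3006 / 0.627 = 4794 g.

4.79 kg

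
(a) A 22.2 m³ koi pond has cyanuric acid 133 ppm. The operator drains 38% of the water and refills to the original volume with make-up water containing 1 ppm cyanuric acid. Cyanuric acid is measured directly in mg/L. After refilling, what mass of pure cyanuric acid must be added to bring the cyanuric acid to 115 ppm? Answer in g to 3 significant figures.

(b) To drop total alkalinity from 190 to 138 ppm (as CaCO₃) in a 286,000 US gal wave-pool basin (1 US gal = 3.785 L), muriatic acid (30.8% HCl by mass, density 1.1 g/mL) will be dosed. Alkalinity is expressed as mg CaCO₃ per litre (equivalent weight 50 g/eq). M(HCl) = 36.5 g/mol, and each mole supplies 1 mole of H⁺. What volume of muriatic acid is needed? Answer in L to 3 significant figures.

(a) 714 g; (b) 121 L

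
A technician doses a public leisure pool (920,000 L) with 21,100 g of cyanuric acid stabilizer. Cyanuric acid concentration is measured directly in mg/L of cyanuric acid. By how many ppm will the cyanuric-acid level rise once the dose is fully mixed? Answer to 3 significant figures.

Rise: 21,100 g / 920,000 L × 1000 = 22.93 mg/L.

22.9 ppm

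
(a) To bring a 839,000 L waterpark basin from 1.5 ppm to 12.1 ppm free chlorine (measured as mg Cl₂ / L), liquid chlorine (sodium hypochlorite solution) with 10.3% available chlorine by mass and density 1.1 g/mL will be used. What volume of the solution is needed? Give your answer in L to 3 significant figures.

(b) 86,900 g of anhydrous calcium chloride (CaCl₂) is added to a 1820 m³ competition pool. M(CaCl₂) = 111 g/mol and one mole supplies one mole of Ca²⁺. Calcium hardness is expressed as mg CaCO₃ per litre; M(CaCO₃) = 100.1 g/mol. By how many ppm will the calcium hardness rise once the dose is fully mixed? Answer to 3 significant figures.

(a) 78.5 L; (b) 43.1 ppm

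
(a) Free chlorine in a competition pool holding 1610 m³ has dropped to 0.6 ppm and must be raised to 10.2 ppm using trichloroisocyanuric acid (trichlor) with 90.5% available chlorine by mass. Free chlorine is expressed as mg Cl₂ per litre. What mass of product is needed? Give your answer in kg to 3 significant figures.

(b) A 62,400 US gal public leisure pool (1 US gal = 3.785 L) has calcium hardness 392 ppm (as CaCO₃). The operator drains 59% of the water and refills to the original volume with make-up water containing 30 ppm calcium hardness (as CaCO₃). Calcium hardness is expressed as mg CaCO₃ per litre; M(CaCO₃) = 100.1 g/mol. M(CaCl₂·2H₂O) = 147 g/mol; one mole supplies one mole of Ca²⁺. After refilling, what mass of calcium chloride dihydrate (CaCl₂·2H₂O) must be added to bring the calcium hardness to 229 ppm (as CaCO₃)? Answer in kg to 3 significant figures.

(a) 17.1 kg; (b) 17.5 kg

(a) Volume: 1610 m³ = 1,610,000 L.
(a) Chlorine deficit: 10.2 − 0.6 = 9.6 ppm = 9.6 mg/L as Cl₂.
(a) Cl₂ equivalent needed: 9.6 mg/L × 1,610,000 L = 15,460,000 mg = 15,460 g.
(a) Product at 90.5% available chlorine: 15,460 / 0.905 = 17,080 g.

(b) Volume: 62,400 US gal × 3.785 L/gal = 236,184 L.
(b) After draining 59% and refilling: 392 × 0.41 + 30 × 0.59 = 178.42 ppm.
(b) Deficit to target: 229 − 178.42 = 50.58 mg/L.
(b) As CaCO₃: 50.58 mg/L × 236,184 L = 11,950 g; ÷ 100.1 = 119.3 mol Ca²⁺.
(b) Mass: 119.3 × 147 = 17,540 g.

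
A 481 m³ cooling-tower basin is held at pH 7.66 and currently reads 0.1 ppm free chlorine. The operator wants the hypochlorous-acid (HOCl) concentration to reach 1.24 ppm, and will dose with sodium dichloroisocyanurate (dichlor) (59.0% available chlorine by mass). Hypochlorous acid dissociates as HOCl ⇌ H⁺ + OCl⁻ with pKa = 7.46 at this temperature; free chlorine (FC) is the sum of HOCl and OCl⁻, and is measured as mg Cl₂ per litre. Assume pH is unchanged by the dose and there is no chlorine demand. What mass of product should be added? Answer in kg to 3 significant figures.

2.53 kg

Volume: 481 m³ = 481,000 L.
[OCl⁻]/[HOCl] = 10^(pH − pKa) = 10^(7.66 − 7.46) = 1.585; fraction as HOCl = 1/(1 + 1.585) = 0.3869.
Free chlorine required for 1.24 ppm HOCl: 1.24 / 0.3869 = 3.205 ppm.
FC to add: 3.205 − 0.1 = 3.105 mg/L as Cl₂.
Cl₂ equivalent: 3.105 mg/L × 481,000 L = 1494 g.
Product at 59.0% available Cl: 1494 / 0.59 = 2532 g.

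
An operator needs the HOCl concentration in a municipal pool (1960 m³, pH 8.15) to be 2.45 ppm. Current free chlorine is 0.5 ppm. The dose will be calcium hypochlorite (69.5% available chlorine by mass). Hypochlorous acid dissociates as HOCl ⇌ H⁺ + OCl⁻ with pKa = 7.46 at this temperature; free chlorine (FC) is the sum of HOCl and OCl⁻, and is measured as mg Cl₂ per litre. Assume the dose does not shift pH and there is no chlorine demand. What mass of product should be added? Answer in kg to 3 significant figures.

39.3 kg

Volume: 1960 m³ = 1,960,000 L.
[OCl⁻]/[HOCl] = 10^(pH − pKa) = 10^(8.15 − 7.46) = 4.898; fraction as HOCl = 1/(1 + 4.898) = 0.1696.
Free chlorine required for 2.45 ppm HOCl: 2.45 / 0.1696 = 14.45 ppm.
FC to add: 14.45 − 0.5 = 13.95 mg/L as Cl₂.
Cl₂ equivalent: 13.95 mg/L × 1,960,000 L = 27,340 g.
Product at 69.5% available Cl: 27,340 / 0.695 = 39,340 g.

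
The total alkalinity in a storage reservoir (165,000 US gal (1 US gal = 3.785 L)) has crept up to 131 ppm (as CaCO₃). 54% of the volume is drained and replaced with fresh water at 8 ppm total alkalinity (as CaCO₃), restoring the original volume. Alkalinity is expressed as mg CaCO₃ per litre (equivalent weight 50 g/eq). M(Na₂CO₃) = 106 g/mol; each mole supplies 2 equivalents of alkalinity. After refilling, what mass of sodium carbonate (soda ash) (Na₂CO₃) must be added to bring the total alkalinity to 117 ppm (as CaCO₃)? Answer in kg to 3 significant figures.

34.7 kg

Volume: 165,000 US gal × 3.785 L/gal = 624,525 L.
After draining 54% and refilling: 131 × 0.46 + 8 × 0.54 = 64.58 ppm.
Deficit to target: 117 − 64.58 = 52.42 mg/L.
As CaCO₃: 52.42 mg/L × 624,525 L = 32,740 g; ÷ 50 g/eq ÷ 2 = 327.4 mol Na₂CO₃.
Mass: 327.4 × 106 = 34,700 g.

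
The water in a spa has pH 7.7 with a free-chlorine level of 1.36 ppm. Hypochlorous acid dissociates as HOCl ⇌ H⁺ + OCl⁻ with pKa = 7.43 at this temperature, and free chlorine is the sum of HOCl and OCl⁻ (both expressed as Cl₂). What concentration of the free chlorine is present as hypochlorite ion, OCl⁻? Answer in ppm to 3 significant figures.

[OCl⁻]/[HOCl] = 10^(pH − pKa) = 10^(7.7 − 7.43) = 10^0.27 = 1.862.
Fraction as HOCl = 1 / (1 + 1.862) = 0.3494.
OCl⁻ = (1 − 0.3494) × 1.36 ppm = 0.8848 ppm.

0.885 ppm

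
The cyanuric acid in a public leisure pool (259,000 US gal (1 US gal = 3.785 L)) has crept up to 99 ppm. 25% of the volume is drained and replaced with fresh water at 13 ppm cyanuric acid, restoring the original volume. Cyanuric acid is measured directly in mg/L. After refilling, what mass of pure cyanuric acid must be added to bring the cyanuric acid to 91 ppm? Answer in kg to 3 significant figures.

Volume: 259,000 US gal × 3.785 L/gal = 980,315 L.
After draining 25% and refilling: 99 × 0.75 + 13 × 0.25 = 77.5 ppm.
Deficit to target: 91 − 77.5 = 13.5 mg/L.
Mass: 13.5 mg/L × 980,315 L = 13,230 g cyanuric acid.

13.2 kg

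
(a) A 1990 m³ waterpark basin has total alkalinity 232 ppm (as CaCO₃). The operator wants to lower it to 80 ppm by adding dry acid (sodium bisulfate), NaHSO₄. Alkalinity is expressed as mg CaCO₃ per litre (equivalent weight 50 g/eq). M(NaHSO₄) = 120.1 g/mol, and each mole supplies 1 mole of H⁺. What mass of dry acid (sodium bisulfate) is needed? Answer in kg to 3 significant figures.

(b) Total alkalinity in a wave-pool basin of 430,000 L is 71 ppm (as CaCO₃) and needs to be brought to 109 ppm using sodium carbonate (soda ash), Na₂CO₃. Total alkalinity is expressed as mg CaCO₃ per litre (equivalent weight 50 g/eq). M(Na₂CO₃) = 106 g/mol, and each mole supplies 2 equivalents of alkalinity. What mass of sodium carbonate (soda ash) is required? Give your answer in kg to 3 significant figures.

(a) Volume: 1990 m³ = 1,990,000 L.
(a) Alkalinity to neutralize: (232 − 80) = 152 mg/L as CaCO₃ × 1,990,000 L = 302,500 g as CaCO₃.
(a) Equivalents of H⁺ required: 302,500 ÷ 50 g/eq = 6050 eq = 6050 mol NaHSO₄.
(a) Mass of NaHSO₄: 6050 × 120.1 = 726,600 g.

(b) Alkalinity to add: (109 − 71) = 38 mg/L as CaCO₃ × 430,000 L = 16,340 g as CaCO₃.
(b) Equivalents: 16,340 g ÷ 50 g/eq = 326.8 eq.
(b) Each mole of Na₂CO₃ supplies 2 eq, so 326.8 / 2 = 163.4 mol.
(b) Mass: 163.4 mol × 106 g/mol = 17,320 g.

(a) 727 kg; (b) 17.3 kg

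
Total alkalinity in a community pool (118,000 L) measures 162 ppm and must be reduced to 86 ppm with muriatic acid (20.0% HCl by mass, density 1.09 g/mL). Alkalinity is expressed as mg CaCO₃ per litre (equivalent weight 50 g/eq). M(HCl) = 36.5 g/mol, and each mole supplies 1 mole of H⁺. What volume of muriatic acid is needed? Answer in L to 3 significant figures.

Alkalinity to neutralize: (162 − 86) = 76 mg/L as CaCO₃ × 118,000 L = 8968 g as CaCO₃.
Equivalents of H⁺ required: 8968 ÷ 50 g/eq = 179.4 eq = 179.4 mol HCl.
Mass of HCl: 179.4 × 36.5 = 6547 g.
Mass of 20.0% solution: 6547 / 0.2 = 32,730 g.
Volume: 32,730 g ÷ 1.09 g/mL = 30,030 mL.

30.0 L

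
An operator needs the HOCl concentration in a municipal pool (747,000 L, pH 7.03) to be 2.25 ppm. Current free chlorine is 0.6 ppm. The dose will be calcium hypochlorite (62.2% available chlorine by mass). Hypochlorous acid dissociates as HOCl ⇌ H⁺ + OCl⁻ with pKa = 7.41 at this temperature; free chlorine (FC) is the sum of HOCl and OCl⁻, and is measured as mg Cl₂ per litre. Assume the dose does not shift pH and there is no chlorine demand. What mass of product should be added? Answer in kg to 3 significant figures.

3.11 kg

[OCl⁻]/[HOCl] = 10^(pH − pKa) = 10^(7.03 − 7.41) = 0.4169; fraction as HOCl = 1/(1 + 0.4169) = 0.7058.
Free chlorine required for 2.25 ppm HOCl: 2.25 / 0.7058 = 3.188 ppm.
FC to add: 3.188 − 0.6 = 2.588 mg/L as Cl₂.
Cl₂ equivalent: 2.588 mg/L × 747,000 L = 1933 g.
Product at 62.2% available Cl: 1933 / 0.622 = 3108 g.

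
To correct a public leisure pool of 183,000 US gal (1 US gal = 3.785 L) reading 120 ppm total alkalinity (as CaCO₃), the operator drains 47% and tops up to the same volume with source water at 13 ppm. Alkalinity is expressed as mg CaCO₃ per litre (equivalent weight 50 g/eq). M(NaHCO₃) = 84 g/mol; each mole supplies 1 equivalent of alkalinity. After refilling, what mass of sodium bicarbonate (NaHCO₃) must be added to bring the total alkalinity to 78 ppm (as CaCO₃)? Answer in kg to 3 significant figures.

9.65 kg

Volume: 183,000 US gal × 3.785 L/gal = 692,655 L.
After draining 47% and refilling: 120 × 0.53 + 13 × 0.47 = 69.71 ppm.
Deficit to target: 78 − 69.71 = 8.29 mg/L.
As CaCO₃: 8.29 mg/L × 692,655 L = 5742 g; ÷ 50 g/eq ÷ 1 = 114.8 mol NaHCO₃.
Mass: 114.8 × 84 = 9647 g.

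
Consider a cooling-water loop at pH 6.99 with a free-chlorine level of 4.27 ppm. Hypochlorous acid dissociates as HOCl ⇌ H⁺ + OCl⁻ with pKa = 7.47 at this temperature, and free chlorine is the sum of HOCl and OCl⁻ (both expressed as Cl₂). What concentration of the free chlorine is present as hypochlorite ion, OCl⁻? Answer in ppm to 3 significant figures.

1.06 ppm

[OCl⁻]/[HOCl] = 10^(pH − pKa) = 10^(6.99 − 7.47) = 10^-0.48 = 0.3311.
Fraction as HOCl = 1 / (1 + 0.3311) = 0.7512.
OCl⁻ = (1 − 0.7512) × 4.27 ppm = 1.062 ppm.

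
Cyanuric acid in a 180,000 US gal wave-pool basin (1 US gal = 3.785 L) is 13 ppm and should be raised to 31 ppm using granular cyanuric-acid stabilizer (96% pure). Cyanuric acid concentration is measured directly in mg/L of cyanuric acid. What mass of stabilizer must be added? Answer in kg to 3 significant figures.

12.8 kg

Volume: 180,000 US gal × 3.785 L/gal = 681,300 L.
CYA to add: (31 − 13) = 18 mg/L × 681,300 L = 12,260 g cyanuric acid.
At 96% purity: 12,260 / 0.96 = 12,770 g product.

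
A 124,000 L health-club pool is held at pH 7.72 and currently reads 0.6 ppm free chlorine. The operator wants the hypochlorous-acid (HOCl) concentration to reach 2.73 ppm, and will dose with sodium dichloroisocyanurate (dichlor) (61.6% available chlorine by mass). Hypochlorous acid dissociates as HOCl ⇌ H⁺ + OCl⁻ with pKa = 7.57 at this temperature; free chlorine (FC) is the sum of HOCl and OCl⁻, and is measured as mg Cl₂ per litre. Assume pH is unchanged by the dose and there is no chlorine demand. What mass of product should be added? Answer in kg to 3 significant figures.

[OCl⁻]/[HOCl] = 10^(pH − pKa) = 10^(7.72 − 7.57) = 1.413; fraction as HOCl = 1/(1 + 1.413) = 0.4145.
Free chlorine required for 2.73 ppm HOCl: 2.73 / 0.4145 = 6.586 ppm.
FC to add: 6.586 − 0.6 = 5.986 mg/L as Cl₂.
Cl₂ equivalent: 5.986 mg/L × 124,000 L = 742.3 g.
Product at 61.6% available Cl: 742.3 / 0.616 = 1205 g.

1.21 kg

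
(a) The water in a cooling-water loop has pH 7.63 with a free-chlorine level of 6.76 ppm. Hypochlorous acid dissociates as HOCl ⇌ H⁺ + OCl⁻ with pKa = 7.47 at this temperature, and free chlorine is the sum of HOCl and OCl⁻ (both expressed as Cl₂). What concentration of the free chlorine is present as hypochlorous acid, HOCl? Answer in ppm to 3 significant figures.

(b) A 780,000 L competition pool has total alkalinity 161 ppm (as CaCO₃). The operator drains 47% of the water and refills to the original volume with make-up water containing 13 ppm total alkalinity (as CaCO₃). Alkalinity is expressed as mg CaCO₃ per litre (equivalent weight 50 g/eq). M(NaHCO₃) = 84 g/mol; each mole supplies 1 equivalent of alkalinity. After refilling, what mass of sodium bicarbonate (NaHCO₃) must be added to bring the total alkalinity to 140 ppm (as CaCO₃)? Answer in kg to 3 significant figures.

(a) [OCl⁻]/[HOCl] = 10^(pH − pKa) = 10^(7.63 − 7.47) = 10^0.16 = 1.445.
(a) Fraction as HOCl = 1 / (1 + 1.445) = 0.4089.
(a) HOCl = 0.4089 × 6.76 ppm = 2.764 ppm.

(b) After draining 47% and refilling: 161 × 0.53 + 13 × 0.47 = 91.44 ppm.
(b) Deficit to target: 140 − 91.44 = 48.56 mg/L.
(b) As CaCO₃: 48.56 mg/L × 780,000 L = 37,880 g; ÷ 50 g/eq ÷ 1 = 757.5 mol NaHCO₃.
(b) Mass: 757.5 × 84 = 63,630 g.

(a) 2.76 ppm; (b) 63.6 kg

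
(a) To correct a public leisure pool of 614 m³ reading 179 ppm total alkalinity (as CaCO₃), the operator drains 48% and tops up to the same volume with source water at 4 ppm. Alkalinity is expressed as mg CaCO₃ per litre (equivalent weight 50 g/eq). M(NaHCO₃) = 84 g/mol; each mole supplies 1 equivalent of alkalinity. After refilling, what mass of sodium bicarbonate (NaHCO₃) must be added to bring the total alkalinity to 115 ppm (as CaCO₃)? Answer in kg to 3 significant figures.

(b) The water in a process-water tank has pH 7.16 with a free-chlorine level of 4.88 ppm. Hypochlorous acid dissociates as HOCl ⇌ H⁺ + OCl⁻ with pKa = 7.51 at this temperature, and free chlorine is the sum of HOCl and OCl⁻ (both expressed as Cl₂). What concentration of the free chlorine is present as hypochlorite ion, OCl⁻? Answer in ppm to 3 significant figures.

(a) Volume: 614 m³ = 614,000 L.
(a) After draining 48% and refilling: 179 × 0.52 + 4 × 0.48 = 95 ppm.
(a) Deficit to target: 115 − 95 = 20 mg/L.
(a) As CaCO₃: 20 mg/L × 614,000 L = 12,280 g; ÷ 50 g/eq ÷ 1 = 245.6 mol NaHCO₃.
(a) Mass: 245.6 × 84 = 20,630 g.

(b) [OCl⁻]/[HOCl] = 10^(pH − pKa) = 10^(7.16 − 7.51) = 10^-0.35 = 0.4467.
(b) Fraction as HOCl = 1 / (1 + 0.4467) = 0.6912.
(b) OCl⁻ = (1 − 0.6912) × 4.88 ppm = 1.507 ppm.

(a) 20.6 kg; (b) 1.51 ppm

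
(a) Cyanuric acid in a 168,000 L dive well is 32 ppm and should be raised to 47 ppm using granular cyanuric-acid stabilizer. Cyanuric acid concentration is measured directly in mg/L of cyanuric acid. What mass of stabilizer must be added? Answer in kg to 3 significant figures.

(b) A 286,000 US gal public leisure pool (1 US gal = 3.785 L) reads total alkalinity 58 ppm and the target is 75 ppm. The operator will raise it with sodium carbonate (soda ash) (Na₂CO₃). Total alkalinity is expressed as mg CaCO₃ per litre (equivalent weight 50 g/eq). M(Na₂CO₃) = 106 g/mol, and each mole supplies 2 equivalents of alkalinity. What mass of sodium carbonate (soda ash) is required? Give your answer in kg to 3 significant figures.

(a) CYA to add: (47 − 32) = 15 mg/L × 168,000 L = 2520 g cyanuric acid.

(b) Volume: 286,000 US gal × 3.785 L/gal = 1,082,510 L.
(b) Alkalinity to add: (75 − 58) = 17 mg/L as CaCO₃ × 1,082,510 L = 18,400 g as CaCO₃.
(b) Equivalents: 18,400 g ÷ 50 g/eq = 368.1 eq.
(b) Each mole of Na₂CO₃ supplies 2 eq, so 368.1 / 2 = 184 mol.
(b) Mass: 184 mol × 106 g/mol = 19,510 g.

(a) 2.52 kg; (b) 19.5 kg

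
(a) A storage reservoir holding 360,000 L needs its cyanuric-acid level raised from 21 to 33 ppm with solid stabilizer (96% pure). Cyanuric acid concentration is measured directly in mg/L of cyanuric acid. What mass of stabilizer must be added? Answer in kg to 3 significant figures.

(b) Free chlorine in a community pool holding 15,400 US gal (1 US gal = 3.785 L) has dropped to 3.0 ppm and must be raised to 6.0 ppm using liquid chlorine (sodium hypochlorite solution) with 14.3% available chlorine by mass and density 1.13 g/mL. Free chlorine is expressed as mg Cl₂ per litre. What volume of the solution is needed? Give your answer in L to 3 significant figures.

(a) CYA to add: (33 − 21) = 12 mg/L × 360,000 L = 4320 g cyanuric acid.
(a) At 96% purity: 4320 / 0.96 = 4500 g product.

(b) Volume: 15,400 US gal × 3.785 L/gal = 58,289 L.
(b) Chlorine deficit: 6.0 − 3.0 = 3 ppm = 3 mg/L as Cl₂.
(b) Cl₂ equivalent needed: 3 mg/L × 58,289 L = 174,900 mg = 174.9 g.
(b) Product at 14.3% available chlorine: 174.9 / 0.143 = 1223 g.
(b) Volume at density 1.13 g/mL: 1223 g ÷ 1.13 g/mL = 1082 mL.

(a) 4.50 kg; (b) 1.08 L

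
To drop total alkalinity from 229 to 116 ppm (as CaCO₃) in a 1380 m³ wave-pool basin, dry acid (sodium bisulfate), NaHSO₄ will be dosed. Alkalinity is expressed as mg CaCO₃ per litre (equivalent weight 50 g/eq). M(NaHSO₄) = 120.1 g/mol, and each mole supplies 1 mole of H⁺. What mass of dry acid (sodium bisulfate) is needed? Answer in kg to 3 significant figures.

375 kg

Volume: 1380 m³ = 1,380,000 L.
Alkalinity to neutralize: (229 − 116) = 113 mg/L as CaCO₃ × 1,380,000 L = 155,900 g as CaCO₃.
Equivalents of H⁺ required: 155,900 ÷ 50 g/eq = 3119 eq = 3119 mol NaHSO₄.
Mass of NaHSO₄: 3119 × 120.1 = 374,600 g.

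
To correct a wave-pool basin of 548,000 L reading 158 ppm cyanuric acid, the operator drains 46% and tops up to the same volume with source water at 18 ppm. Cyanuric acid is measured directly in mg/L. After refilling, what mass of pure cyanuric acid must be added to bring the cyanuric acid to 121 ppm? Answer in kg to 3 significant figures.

After draining 46% and refilling: 158 × 0.54 + 18 × 0.46 = 93.6 ppm.
Deficit to target: 121 − 93.6 = 27.4 mg/L.
Mass: 27.4 mg/L × 548,000 L = 15,020 g cyanuric acid.

15.0 kg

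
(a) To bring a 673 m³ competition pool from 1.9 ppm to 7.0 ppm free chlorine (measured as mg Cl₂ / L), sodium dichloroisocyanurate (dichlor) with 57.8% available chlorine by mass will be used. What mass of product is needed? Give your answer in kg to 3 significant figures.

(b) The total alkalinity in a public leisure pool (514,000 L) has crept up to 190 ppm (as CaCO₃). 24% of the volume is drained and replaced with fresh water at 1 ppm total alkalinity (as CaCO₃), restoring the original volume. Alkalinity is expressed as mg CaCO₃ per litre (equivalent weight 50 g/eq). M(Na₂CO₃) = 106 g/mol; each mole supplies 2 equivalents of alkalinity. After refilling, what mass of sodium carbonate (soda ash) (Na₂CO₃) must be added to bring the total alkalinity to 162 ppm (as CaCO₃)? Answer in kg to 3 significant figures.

(a) Volume: 673 m³ = 673,000 L.
(a) Chlorine deficit: 7.0 − 1.9 = 5.1 ppm = 5.1 mg/L as Cl₂.
(a) Cl₂ equivalent needed: 5.1 mg/L × 673,000 L = 3,432,000 mg = 3432 g.
(a) Product at 57.8% available chlorine: 3432 / 0.578 = 5938 g.

(b) After draining 24% and refilling: 190 × 0.76 + 1 × 0.24 = 144.64 ppm.
(b) Deficit to target: 162 − 144.64 = 17.36 mg/L.
(b) As CaCO₃: 17.36 mg/L × 514,000 L = 8923 g; ÷ 50 g/eq ÷ 2 = 89.23 mol Na₂CO₃.
(b) Mass: 89.23 × 106 = 9458 g.

(a) 5.94 kg; (b) 9.46 kg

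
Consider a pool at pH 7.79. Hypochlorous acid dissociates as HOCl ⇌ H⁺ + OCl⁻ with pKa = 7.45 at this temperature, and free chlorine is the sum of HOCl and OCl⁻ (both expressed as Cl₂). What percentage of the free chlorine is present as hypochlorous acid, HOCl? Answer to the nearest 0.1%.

31.4%

[OCl⁻]/[HOCl] = 10^(pH − pKa) = 10^(7.79 − 7.45) = 10^0.34 = 2.188.
Fraction as HOCl = 1 / (1 + 2.188) = 0.3137.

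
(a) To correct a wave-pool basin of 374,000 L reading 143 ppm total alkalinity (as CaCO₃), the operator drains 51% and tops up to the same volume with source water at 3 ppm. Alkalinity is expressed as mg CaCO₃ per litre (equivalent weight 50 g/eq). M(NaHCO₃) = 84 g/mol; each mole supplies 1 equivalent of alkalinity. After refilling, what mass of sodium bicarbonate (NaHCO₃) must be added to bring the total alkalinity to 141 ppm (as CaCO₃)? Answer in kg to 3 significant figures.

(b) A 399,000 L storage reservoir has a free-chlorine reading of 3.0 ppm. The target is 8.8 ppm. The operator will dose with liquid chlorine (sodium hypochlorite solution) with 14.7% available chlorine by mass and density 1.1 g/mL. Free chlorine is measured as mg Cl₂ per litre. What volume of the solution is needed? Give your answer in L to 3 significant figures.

(a) After draining 51% and refilling: 143 × 0.49 + 3 × 0.51 = 71.6 ppm.
(a) Deficit to target: 141 − 71.6 = 69.4 mg/L.
(a) As CaCO₃: 69.4 mg/L × 374,000 L = 25,960 g; ÷ 50 g/eq ÷ 1 = 519.1 mol NaHCO₃.
(a) Mass: 519.1 × 84 = 43,610 g.

(b) Chlorine deficit: 8.8 − 3.0 = 5.8 ppm = 5.8 mg/L as Cl₂.
(b) Cl₂ equivalent needed: 5.8 mg/L × 399,000 L = 2,314,000 mg = 2314 g.
(b) Product at 14.7% available chlorine: 2314 / 0.147 = 15,740 g.
(b) Volume at density 1.1 g/mL: 15,740 g ÷ 1.1 g/mL = 14,310 mL.

(a) 43.6 kg; (b) 14.3 L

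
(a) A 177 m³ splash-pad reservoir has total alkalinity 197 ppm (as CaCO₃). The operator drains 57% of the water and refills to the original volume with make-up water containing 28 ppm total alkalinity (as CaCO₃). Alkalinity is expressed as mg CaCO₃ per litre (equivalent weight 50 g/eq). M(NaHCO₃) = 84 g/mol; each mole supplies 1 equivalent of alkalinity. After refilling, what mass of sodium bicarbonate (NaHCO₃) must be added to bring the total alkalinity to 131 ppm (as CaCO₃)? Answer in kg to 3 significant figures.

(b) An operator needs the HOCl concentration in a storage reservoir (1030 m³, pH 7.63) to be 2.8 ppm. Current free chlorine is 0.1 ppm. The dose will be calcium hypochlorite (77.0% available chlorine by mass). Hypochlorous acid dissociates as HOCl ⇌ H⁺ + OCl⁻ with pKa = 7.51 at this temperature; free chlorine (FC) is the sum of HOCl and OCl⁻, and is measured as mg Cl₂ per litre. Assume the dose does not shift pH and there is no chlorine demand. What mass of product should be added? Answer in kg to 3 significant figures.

(a) 9.02 kg; (b) 8.55 kg

(a) Volume: 177 m³ = 177,000 L.
(a) After draining 57% and refilling: 197 × 0.43 + 28 × 0.57 = 100.67 ppm.
(a) Deficit to target: 131 − 100.67 = 30.33 mg/L.
(a) As CaCO₃: 30.33 mg/L × 177,000 L = 5368 g; ÷ 50 g/eq ÷ 1 = 107.4 mol NaHCO₃.
(a) Mass: 107.4 × 84 = 9019 g.

(b) Volume: 1030 m³ = 1,030,000 L.
(b) [OCl⁻]/[HOCl] = 10^(pH − pKa) = 10^(7.63 − 7.51) = 1.318; fraction as HOCl = 1/(1 + 1.318) = 0.4314.
(b) Free chlorine required for 2.8 ppm HOCl: 2.8 / 0.4314 = 6.491 ppm.
(b) FC to add: 6.491 − 0.1 = 6.391 mg/L as Cl₂.
(b) Cl₂ equivalent: 6.391 mg/L × 1,030,000 L = 6583 g.
(b) Product at 77.0% available Cl: 6583 / 0.77 = 8549 g.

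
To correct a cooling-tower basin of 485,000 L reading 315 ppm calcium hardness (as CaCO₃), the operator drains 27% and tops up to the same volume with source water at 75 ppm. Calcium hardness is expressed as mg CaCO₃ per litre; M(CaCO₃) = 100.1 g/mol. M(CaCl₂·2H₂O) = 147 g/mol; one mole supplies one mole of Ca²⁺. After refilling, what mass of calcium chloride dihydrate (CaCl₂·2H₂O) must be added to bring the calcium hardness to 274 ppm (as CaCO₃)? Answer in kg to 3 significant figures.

After draining 27% and refilling: 315 × 0.73 + 75 × 0.27 = 250.2 ppm.
Deficit to target: 274 − 250.2 = 23.8 mg/L.
As CaCO₃: 23.8 mg/L × 485,000 L = 11,540 g; ÷ 100.1 = 115.3 mol Ca²⁺.
Mass: 115.3 × 147 = 16,950 g.

17.0 kg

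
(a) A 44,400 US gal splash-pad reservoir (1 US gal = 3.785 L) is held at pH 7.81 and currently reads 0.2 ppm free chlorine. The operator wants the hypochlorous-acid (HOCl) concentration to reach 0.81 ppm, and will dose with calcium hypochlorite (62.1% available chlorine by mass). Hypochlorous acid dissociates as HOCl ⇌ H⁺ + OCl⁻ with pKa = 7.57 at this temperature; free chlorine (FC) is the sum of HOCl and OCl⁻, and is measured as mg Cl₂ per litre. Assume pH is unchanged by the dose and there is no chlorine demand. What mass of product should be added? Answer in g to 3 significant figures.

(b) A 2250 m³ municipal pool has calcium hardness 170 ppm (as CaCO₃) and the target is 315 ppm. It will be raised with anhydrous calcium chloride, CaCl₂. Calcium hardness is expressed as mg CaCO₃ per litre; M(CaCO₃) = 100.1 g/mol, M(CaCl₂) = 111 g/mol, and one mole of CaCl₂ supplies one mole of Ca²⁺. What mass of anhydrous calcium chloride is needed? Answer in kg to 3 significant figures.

(a) Volume: 44,400 US gal × 3.785 L/gal = 168,054 L.
(a) [OCl⁻]/[HOCl] = 10^(pH − pKa) = 10^(7.81 − 7.57) = 1.738; fraction as HOCl = 1/(1 + 1.738) = 0.3653.
(a) Free chlorine required for 0.81 ppm HOCl: 0.81 / 0.3653 = 2.218 ppm.
(a) FC to add: 2.218 − 0.2 = 2.018 mg/L as Cl₂.
(a) Cl₂ equivalent: 2.018 mg/L × 168,054 L = 339.1 g.
(a) Product at 62.1% available Cl: 339.1 / 0.621 = 546 g.

(b) Volume: 2250 m³ = 2,250,000 L.
(b) Hardness to add: (315 − 170) = 145 mg/L as CaCO₃ × 2,250,000 L = 326,200 g as CaCO₃.
(b) Moles of Ca²⁺ (1 mol Ca²⁺ ≡ 1 mol CaCO₃): 326,200 / 100.1 g/mol = 3259 mol.
(b) Mass of CaCl₂: 3259 × 111 = 361,800 g.

(a) 546 g; (b) 362 kg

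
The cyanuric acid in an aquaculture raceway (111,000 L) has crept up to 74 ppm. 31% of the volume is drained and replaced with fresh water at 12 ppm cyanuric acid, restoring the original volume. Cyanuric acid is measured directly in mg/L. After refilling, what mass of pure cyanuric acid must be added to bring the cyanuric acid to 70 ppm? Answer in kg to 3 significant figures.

1.69 kg

After draining 31% and refilling: 74 × 0.69 + 12 × 0.31 = 54.78 ppm.
Deficit to target: 70 − 54.78 = 15.22 mg/L.
Mass: 15.22 mg/L × 111,000 L = 1689 g cyanuric acid.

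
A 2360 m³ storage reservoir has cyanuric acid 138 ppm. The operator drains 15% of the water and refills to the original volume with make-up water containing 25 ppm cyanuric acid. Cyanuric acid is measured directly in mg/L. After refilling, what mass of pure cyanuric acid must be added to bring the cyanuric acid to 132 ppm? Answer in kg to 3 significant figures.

25.8 kg

Volume: 2360 m³ = 2,360,000 L.
After draining 15% and refilling: 138 × 0.85 + 25 × 0.15 = 121.05 ppm.
Deficit to target: 132 − 121.05 = 10.95 mg/L.
Mass: 10.95 mg/L × 2,360,000 L = 25,840 g cyanuric acid.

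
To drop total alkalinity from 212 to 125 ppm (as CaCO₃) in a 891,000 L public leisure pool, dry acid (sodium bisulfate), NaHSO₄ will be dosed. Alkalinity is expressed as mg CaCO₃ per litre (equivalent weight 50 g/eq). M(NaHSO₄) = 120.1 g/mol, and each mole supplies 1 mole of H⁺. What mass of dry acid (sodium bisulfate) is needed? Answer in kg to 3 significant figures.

186 kg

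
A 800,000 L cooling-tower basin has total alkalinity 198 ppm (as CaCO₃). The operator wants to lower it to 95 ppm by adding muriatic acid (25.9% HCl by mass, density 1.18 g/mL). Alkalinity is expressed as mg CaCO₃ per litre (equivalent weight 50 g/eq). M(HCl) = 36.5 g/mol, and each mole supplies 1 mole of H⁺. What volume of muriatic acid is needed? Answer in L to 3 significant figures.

Alkalinity to neutralize: (198 − 95) = 103 mg/L as CaCO₃ × 800,000 L = 82,400 g as CaCO₃.
Equivalents of H⁺ required: 82,400 ÷ 50 g/eq = 1648 eq = 1648 mol HCl.
Mass of HCl: 1648 × 36.5 = 60,150 g.
Mass of 25.9% solution: 60,150 / 0.259 = 232,200 g.
Volume: 232,200 g ÷ 1.18 g/mL = 196,800 mL.

197 L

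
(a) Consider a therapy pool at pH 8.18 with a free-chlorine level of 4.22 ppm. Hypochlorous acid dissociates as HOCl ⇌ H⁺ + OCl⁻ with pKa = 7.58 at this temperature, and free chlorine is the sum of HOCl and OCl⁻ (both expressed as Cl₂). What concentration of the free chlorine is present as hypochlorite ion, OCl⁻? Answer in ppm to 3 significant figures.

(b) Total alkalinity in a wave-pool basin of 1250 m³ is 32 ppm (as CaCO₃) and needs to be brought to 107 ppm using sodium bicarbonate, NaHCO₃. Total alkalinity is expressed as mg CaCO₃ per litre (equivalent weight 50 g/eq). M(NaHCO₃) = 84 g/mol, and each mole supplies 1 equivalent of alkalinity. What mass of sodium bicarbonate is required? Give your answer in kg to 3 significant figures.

(a) [OCl⁻]/[HOCl] = 10^(pH − pKa) = 10^(8.18 − 7.58) = 10^0.60 = 3.981.
(a) Fraction as HOCl = 1 / (1 + 3.981) = 0.2008.
(a) OCl⁻ = (1 − 0.2008) × 4.22 ppm = 3.373 ppm.

(b) Volume: 1250 m³ = 1,250,000 L.
(b) Alkalinity to add: (107 − 32) = 75 mg/L as CaCO₃ × 1,250,000 L = 93,750 g as CaCO₃.
(b) Equivalents: 93,750 g ÷ 50 g/eq = 1875 eq.
(b) NaHCO₃ supplies 1 eq per mole → 1875 mol.
(b) Mass: 1875 mol × 84 g/mol = 157,500 g.

(a) 3.37 ppm; (b) 158 kg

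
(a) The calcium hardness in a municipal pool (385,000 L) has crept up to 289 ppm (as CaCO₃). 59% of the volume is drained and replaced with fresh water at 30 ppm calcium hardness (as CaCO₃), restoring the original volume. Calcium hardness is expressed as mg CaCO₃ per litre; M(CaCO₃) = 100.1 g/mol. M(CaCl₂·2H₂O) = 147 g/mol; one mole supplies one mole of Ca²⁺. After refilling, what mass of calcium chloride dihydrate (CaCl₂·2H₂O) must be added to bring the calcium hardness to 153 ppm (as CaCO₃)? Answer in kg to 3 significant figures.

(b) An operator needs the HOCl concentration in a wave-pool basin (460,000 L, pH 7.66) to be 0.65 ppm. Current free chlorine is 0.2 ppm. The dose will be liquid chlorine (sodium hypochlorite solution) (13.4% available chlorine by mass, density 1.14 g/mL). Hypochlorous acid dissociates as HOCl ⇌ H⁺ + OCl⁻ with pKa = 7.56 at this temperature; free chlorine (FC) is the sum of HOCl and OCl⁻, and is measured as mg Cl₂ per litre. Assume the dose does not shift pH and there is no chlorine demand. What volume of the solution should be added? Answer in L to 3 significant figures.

(a) 9.50 kg; (b) 3.82 L

(a) After draining 59% and refilling: 289 × 0.41 + 30 × 0.59 = 136.19 ppm.
(a) Deficit to target: 153 − 136.19 = 16.81 mg/L.
(a) As CaCO₃: 16.81 mg/L × 385,000 L = 6472 g; ÷ 100.1 = 64.65 mol Ca²⁺.
(a) Mass: 64.65 × 147 = 9504 g.

(b) [OCl⁻]/[HOCl] = 10^(pH − pKa) = 10^(7.66 − 7.56) = 1.259; fraction as HOCl = 1/(1 + 1.259) = 0.4427.
(b) Free chlorine required for 0.65 ppm HOCl: 0.65 / 0.4427 = 1.468 ppm.
(b) FC to add: 1.468 − 0.2 = 1.268 mg/L as Cl₂.
(b) Cl₂ equivalent: 1.268 mg/L × 460,000 L = 583.4 g.
(b) Product at 13.4% available Cl: 583.4 / 0.134 = 4354 g.
(b) Volume: 4354 g ÷ 1.14 g/mL = 3819 mL.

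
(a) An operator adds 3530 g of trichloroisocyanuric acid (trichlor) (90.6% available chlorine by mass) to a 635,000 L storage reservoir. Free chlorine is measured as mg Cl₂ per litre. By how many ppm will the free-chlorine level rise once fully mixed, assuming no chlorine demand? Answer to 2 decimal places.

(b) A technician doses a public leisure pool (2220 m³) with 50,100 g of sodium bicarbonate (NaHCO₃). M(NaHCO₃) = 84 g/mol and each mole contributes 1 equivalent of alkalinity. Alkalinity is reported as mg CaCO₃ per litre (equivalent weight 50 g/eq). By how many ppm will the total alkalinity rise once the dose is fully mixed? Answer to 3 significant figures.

(a) 5.04 ppm; (b) 13.4 ppm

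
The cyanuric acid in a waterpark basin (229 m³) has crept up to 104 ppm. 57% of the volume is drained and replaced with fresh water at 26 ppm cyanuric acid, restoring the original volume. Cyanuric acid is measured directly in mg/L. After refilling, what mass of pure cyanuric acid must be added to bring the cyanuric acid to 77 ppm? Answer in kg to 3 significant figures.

4.00 kg

Volume: 229 m³ = 229,000 L.
After draining 57% and refilling: 104 × 0.43 + 26 × 0.57 = 59.54 ppm.
Deficit to target: 77 − 59.54 = 17.46 mg/L.
Mass: 17.46 mg/L × 229,000 L = 3998 g cyanuric acid.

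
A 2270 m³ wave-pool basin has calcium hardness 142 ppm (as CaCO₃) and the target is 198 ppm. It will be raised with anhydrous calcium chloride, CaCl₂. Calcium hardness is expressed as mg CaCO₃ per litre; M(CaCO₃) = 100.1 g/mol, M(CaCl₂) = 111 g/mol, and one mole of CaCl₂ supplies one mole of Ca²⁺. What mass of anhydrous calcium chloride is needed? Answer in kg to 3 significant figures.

Volume: 2270 m³ = 2,270,000 L.
Hardness to add: (198 − 142) = 56 mg/L as CaCO₃ × 2,270,000 L = 127,100 g as CaCO₃.
Moles of Ca²⁺ (1 mol Ca²⁺ ≡ 1 mol CaCO₃): 127,100 / 100.1 g/mol = 1270 mol.
Mass of CaCl₂: 1270 × 111 = 141,000 g.

141 kg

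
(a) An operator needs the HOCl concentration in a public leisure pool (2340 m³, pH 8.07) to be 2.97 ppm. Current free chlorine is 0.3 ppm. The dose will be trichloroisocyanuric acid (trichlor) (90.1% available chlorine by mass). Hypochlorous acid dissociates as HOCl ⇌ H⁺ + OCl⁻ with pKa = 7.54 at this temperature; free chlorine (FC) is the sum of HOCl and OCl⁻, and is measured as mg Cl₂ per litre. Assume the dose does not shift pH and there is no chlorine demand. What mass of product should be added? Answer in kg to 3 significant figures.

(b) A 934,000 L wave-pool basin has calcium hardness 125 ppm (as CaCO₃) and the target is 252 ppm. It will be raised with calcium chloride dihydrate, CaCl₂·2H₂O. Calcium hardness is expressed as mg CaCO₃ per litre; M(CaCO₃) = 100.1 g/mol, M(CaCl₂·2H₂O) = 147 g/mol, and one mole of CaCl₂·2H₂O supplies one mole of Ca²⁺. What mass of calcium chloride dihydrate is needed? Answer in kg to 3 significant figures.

(a) 33.1 kg; (b) 174 kg

(a) Volume: 2340 m³ = 2,340,000 L.
(a) [OCl⁻]/[HOCl] = 10^(pH − pKa) = 10^(8.07 − 7.54) = 3.388; fraction as HOCl = 1/(1 + 3.388) = 0.2279.
(a) Free chlorine required for 2.97 ppm HOCl: 2.97 / 0.2279 = 13.03 ppm.
(a) FC to add: 13.03 − 0.3 = 12.73 mg/L as Cl₂.
(a) Cl₂ equivalent: 12.73 mg/L × 2,340,000 L = 29,800 g.
(a) Product at 90.1% available Cl: 29,800 / 0.901 = 33,070 g.

(b) Hardness to add: (252 − 125) = 127 mg/L as CaCO₃ × 934,000 L = 118,600 g as CaCO₃.
(b) Moles of Ca²⁺ (1 mol Ca²⁺ ≡ 1 mol CaCO₃): 118,600 / 100.1 g/mol = 1185 mol.
(b) Mass of CaCl₂·2H₂O: 1185 × 147 = 174,200 g.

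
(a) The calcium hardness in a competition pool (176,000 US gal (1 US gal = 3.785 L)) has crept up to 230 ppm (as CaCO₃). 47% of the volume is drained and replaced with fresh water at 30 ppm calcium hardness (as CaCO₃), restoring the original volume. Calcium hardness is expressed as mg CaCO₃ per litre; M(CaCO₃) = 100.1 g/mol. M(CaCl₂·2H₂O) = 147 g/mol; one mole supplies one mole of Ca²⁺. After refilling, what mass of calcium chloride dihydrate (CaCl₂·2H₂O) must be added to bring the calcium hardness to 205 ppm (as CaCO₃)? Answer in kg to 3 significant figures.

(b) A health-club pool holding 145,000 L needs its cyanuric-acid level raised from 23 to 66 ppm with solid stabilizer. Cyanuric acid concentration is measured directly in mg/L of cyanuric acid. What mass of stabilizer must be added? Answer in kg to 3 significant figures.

(a) Volume: 176,000 US gal × 3.785 L/gal = 666,160 L.
(a) After draining 47% and refilling: 230 × 0.53 + 30 × 0.47 = 136 ppm.
(a) Deficit to target: 205 − 136 = 69 mg/L.
(a) As CaCO₃: 69 mg/L × 666,160 L = 45,970 g; ÷ 100.1 = 459.2 mol Ca²⁺.
(a) Mass: 459.2 × 147 = 67,500 g.

(b) CYA to add: (66 − 23) = 43 mg/L × 145,000 L = 6235 g cyanuric acid.

(a) 67.5 kg; (b) 6.24 kg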